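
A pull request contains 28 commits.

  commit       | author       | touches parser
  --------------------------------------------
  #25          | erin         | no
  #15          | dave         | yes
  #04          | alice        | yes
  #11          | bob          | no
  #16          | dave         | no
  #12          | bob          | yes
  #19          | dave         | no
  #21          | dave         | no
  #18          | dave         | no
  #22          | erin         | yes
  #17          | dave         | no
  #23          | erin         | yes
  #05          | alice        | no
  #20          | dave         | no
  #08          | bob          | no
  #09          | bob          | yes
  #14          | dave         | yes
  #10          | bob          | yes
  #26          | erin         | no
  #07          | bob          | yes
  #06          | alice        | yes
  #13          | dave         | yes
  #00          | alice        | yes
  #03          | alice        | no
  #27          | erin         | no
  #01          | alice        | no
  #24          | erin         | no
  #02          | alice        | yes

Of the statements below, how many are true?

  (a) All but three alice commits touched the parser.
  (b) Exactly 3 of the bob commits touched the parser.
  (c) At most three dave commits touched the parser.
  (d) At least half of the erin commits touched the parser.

(a) alice: |A| = 7, |A ∩ B| = 4; needs |A ∖ B| = 3 — true.
(b) bob: |A| = 6, |A ∩ B| = 4; needs |A ∩ B| = 3 — false.
(c) dave: |A| = 9, |A ∩ B| = 3; needs |A ∩ B| ≤ 3 — true.
(d) erin: |A| = 6, |A ∩ B| = 2; needs |A ∩ B| ≥ |A ∖ B| — false.

2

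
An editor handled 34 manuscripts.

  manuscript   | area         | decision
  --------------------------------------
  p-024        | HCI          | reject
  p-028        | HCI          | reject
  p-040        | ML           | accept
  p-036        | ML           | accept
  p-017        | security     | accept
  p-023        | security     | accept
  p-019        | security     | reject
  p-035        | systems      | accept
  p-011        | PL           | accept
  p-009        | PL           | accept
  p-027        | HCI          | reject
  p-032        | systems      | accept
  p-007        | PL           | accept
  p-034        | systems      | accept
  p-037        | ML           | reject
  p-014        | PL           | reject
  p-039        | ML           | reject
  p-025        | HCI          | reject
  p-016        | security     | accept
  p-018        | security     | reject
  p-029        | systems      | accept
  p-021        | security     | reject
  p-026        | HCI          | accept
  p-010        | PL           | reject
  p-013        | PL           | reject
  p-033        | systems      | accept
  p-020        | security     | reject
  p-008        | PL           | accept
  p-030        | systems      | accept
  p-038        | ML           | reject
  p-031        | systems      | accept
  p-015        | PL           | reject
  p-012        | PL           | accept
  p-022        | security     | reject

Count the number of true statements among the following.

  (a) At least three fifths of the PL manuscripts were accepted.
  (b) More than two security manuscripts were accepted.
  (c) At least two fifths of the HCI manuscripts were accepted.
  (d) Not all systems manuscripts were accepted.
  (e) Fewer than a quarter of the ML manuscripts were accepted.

(a) PL: |A| = 9, |A ∩ B| = 5; needs |A ∩ B| / |A| ≥ 3/5 — false.
(b) security: |A| = 8, |A ∩ B| = 3; needs |A ∩ B| > 2 — true.
(c) HCI: |A| = 5, |A ∩ B| = 1; needs |A ∩ B| / |A| ≥ 2/5 — false.
(d) systems: |A| = 7, |A ∩ B| = 7; needs A ⊄ B (|A ∖ B| ≥ 1) — false.
(e) ML: |A| = 5, |A ∩ B| = 2; needs |A ∩ B| / |A| < 1/4 — false.

1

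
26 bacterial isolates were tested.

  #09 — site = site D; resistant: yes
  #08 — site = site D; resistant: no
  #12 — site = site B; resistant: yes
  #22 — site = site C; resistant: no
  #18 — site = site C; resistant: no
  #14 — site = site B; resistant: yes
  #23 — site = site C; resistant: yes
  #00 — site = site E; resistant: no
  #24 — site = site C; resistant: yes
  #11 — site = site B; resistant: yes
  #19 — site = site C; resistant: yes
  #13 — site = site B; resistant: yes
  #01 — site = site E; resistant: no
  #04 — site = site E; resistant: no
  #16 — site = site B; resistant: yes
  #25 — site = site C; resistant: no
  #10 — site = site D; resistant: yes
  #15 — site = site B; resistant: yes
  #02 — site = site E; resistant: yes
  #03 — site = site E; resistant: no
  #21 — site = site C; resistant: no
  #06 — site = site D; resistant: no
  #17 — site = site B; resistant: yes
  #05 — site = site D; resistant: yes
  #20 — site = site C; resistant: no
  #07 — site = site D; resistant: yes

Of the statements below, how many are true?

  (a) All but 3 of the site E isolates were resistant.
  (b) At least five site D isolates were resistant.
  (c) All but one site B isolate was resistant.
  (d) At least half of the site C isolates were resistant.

0

(a) site E: |A| = 5, |A ∩ B| = 1; needs |A ∖ B| = 3 — false.
(b) site D: |A| = 6, |A ∩ B| = 4; needs |A ∩ B| ≥ 5 — false.
(c) site B: |A| = 7, |A ∩ B| = 7; needs |A ∖ B| = 1 — false.
(d) site C: |A| = 8, |A ∩ B| = 3; needs |A ∩ B| ≥ |A ∖ B| — false.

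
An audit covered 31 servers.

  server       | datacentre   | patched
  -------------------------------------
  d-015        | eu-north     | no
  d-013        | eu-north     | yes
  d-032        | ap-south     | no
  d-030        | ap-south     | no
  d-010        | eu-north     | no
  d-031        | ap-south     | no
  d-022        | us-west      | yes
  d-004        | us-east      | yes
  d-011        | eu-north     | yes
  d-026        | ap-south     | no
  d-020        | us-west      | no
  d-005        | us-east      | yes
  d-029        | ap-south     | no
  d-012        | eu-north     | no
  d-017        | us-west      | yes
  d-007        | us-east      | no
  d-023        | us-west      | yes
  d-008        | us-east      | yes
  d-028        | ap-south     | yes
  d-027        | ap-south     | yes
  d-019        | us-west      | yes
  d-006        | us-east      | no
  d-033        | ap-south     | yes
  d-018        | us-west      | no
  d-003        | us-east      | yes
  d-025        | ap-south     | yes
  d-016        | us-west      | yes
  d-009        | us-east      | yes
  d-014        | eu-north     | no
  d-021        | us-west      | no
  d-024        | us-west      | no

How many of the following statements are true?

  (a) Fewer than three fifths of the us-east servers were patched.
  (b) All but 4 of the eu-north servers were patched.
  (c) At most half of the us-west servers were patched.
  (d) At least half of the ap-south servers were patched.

1

(a) us-east: |A| = 7, |A ∩ B| = 5; needs |A ∩ B| / |A| < 3/5 — false.
(b) eu-north: |A| = 6, |A ∩ B| = 2; needs |A ∖ B| = 4 — true.
(c) us-west: |A| = 9, |A ∩ B| = 5; needs |A ∩ B| ≤ |A ∖ B| — false.
(d) ap-south: |A| = 9, |A ∩ B| = 4; needs |A ∩ B| ≥ |A ∖ B| — false.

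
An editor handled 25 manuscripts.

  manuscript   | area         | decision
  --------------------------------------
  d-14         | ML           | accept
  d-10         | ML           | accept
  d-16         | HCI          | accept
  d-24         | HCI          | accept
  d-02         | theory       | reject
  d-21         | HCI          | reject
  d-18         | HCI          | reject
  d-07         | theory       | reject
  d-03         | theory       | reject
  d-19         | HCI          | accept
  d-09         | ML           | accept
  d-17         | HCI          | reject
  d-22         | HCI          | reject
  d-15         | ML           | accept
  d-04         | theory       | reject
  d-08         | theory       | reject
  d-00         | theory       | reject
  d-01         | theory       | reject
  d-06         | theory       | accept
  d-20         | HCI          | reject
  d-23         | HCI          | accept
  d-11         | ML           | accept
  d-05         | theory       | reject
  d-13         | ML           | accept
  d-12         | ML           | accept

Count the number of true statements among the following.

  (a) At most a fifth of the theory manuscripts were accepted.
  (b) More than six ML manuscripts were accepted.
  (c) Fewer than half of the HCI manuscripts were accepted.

3

(a) theory: |A| = 9, |A ∩ B| = 1; needs |A ∩ B| / |A| ≤ 1/5 — true.
(b) ML: |A| = 7, |A ∩ B| = 7; needs |A ∩ B| > 6 — true.
(c) HCI: |A| = 9, |A ∩ B| = 4; needs |A ∩ B| < |A ∖ B| — true.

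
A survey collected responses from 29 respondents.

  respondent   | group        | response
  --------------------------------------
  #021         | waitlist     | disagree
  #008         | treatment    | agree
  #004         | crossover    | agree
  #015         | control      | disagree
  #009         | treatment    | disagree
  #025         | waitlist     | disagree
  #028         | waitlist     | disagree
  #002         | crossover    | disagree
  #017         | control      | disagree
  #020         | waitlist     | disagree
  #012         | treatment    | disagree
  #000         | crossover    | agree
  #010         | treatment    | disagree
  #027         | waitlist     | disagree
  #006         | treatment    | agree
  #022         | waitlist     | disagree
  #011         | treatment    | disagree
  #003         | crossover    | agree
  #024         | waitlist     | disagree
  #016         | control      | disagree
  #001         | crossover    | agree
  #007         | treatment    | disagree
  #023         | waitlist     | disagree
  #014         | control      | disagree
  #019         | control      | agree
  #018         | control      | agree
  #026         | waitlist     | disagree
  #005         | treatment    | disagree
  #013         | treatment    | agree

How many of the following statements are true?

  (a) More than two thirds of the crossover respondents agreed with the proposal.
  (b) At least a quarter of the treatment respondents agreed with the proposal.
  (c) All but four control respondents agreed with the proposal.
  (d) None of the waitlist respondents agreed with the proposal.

(a) crossover: |A| = 5, |A ∩ B| = 4; needs |A ∩ B| / |A| > 2/3 — true.
(b) treatment: |A| = 9, |A ∩ B| = 3; needs |A ∩ B| / |A| ≥ 1/4 — true.
(c) control: |A| = 6, |A ∩ B| = 2; needs |A ∖ B| = 4 — true.
(d) waitlist: |A| = 9, |A ∩ B| = 0; needs A ∩ B = ∅ (|A ∩ B| = 0) — true.

4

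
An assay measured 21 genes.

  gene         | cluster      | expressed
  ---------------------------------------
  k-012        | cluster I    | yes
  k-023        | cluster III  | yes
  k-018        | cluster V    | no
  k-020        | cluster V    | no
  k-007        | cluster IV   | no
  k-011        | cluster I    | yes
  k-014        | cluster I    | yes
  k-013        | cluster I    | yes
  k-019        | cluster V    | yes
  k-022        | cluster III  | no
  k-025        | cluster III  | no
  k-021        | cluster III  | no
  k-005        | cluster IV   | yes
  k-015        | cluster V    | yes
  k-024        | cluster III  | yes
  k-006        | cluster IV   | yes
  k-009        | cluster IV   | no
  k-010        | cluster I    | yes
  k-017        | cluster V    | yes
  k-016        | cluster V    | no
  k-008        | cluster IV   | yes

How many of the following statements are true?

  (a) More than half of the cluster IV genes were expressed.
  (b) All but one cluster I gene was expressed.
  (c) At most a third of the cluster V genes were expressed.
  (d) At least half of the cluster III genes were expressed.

1

(a) cluster IV: |A| = 5, |A ∩ B| = 3; needs |A ∩ B| > |A ∖ B| — true.
(b) cluster I: |A| = 5, |A ∩ B| = 5; needs |A ∖ B| = 1 — false.
(c) cluster V: |A| = 6, |A ∩ B| = 3; needs |A ∩ B| / |A| ≤ 1/3 — false.
(d) cluster III: |A| = 5, |A ∩ B| = 2; needs |A ∩ B| ≥ |A ∖ B| — false.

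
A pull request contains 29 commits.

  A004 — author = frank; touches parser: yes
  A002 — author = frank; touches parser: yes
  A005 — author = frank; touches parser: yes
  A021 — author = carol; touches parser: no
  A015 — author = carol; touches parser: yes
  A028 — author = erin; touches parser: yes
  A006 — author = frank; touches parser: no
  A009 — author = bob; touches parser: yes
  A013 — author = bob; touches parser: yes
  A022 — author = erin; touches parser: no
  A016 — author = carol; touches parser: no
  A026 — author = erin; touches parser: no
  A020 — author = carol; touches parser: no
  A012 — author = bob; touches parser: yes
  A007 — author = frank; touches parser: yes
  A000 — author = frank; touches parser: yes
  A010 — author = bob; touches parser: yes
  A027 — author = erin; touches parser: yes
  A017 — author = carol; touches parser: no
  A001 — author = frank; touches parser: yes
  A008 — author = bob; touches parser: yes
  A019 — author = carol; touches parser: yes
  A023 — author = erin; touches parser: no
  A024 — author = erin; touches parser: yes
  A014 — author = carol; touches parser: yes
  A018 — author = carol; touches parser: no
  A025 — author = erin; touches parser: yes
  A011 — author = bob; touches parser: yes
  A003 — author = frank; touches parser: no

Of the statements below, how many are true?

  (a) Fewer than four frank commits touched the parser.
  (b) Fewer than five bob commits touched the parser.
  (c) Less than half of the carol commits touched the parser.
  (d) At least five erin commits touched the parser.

1

(a) frank: |A| = 8, |A ∩ B| = 6; needs |A ∩ B| < 4 — false.
(b) bob: |A| = 6, |A ∩ B| = 6; needs |A ∩ B| < 5 — false.
(c) carol: |A| = 8, |A ∩ B| = 3; needs |A ∩ B| < |A ∖ B| — true.
(d) erin: |A| = 7, |A ∩ B| = 4; needs |A ∩ B| ≥ 5 — false.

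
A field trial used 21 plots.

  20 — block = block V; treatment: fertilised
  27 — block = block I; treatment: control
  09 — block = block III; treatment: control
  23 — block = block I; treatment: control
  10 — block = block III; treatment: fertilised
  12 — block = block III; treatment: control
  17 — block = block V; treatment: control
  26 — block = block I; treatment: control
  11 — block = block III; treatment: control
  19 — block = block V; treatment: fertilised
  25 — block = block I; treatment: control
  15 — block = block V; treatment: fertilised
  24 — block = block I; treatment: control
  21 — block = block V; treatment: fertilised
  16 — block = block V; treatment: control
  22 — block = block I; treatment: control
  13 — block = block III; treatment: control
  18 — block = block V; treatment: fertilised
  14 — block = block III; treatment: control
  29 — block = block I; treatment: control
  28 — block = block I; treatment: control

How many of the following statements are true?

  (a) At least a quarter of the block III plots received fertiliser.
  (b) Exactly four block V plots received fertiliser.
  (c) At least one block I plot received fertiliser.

(a) block III: |A| = 6, |A ∩ B| = 1; needs |A ∩ B| / |A| ≥ 1/4 — false.
(b) block V: |A| = 7, |A ∩ B| = 5; needs |A ∩ B| = 4 — false.
(c) block I: |A| = 8, |A ∩ B| = 0; needs A ∩ B ≠ ∅ (|A ∩ B| ≥ 1) — false.

0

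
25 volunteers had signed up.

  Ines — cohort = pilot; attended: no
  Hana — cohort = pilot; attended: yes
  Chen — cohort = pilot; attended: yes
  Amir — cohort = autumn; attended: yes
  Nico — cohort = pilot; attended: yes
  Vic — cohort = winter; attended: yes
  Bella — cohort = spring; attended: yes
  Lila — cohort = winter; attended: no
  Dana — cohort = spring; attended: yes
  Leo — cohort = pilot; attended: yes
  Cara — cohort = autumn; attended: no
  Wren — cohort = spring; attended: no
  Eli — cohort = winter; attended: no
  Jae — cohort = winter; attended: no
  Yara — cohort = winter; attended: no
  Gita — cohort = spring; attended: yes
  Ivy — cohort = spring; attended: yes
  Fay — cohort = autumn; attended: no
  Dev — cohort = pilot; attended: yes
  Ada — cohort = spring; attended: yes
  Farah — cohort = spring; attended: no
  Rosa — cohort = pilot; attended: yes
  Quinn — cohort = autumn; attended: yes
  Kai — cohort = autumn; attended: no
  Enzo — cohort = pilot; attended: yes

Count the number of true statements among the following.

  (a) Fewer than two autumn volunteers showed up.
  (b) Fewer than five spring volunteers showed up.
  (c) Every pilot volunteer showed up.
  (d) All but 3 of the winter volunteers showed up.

0

(a) autumn: |A| = 5, |A ∩ B| = 2; needs |A ∩ B| < 2 — false.
(b) spring: |A| = 7, |A ∩ B| = 5; needs |A ∩ B| < 5 — false.
(c) pilot: |A| = 8, |A ∩ B| = 7; needs A ⊆ B, i.e. every element of A is in B (|A ∖ B| = 0) — false.
(d) winter: |A| = 5, |A ∩ B| = 1; needs |A ∖ B| = 3 — false.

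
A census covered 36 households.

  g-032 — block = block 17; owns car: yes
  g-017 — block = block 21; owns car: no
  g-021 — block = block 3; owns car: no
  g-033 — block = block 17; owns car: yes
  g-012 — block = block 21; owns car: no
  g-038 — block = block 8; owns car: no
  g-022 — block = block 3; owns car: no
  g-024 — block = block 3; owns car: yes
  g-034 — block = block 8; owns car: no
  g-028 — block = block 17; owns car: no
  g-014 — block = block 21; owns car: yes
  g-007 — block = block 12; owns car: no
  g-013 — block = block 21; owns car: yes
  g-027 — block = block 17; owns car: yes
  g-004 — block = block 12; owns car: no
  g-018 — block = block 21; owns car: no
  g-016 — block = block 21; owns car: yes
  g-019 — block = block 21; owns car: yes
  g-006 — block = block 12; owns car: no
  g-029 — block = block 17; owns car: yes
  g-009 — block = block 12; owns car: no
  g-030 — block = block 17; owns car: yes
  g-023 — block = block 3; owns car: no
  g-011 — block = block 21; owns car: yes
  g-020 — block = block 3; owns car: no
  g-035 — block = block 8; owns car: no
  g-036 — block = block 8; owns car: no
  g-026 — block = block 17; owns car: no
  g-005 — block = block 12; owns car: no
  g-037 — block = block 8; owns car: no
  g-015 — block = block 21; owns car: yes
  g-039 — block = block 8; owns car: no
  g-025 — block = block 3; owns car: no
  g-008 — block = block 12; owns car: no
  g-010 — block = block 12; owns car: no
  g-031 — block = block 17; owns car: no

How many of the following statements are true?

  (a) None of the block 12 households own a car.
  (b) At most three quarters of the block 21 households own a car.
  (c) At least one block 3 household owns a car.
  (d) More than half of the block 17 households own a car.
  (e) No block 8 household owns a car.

5

(a) block 12: |A| = 7, |A ∩ B| = 0; needs A ∩ B = ∅ (|A ∩ B| = 0) — true.
(b) block 21: |A| = 9, |A ∩ B| = 6; needs |A ∩ B| / |A| ≤ 3/4 — true.
(c) block 3: |A| = 6, |A ∩ B| = 1; needs A ∩ B ≠ ∅ (|A ∩ B| ≥ 1) — true.
(d) block 17: |A| = 8, |A ∩ B| = 5; needs |A ∩ B| > |A ∖ B| — true.
(e) block 8: |A| = 6, |A ∩ B| = 0; needs A ∩ B = ∅ (|A ∩ B| = 0) — true.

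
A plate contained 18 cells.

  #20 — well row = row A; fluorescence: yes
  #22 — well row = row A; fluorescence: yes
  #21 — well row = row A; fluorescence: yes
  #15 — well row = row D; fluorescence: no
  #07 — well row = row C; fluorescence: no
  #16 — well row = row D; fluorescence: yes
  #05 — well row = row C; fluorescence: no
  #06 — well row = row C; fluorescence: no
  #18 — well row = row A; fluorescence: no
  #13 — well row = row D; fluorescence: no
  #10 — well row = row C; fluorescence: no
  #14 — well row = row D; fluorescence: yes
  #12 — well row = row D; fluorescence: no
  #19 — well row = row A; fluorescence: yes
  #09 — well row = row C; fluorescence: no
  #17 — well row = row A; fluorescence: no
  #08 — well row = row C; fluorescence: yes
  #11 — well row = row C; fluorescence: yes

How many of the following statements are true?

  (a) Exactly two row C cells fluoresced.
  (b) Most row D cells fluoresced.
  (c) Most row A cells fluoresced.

2

(a) row C: |A| = 7, |A ∩ B| = 2; needs |A ∩ B| = 2 — true.
(b) row D: |A| = 5, |A ∩ B| = 2; needs |A ∩ B| > |A ∖ B| — false.
(c) row A: |A| = 6, |A ∩ B| = 4; needs |A ∩ B| > |A ∖ B| — true.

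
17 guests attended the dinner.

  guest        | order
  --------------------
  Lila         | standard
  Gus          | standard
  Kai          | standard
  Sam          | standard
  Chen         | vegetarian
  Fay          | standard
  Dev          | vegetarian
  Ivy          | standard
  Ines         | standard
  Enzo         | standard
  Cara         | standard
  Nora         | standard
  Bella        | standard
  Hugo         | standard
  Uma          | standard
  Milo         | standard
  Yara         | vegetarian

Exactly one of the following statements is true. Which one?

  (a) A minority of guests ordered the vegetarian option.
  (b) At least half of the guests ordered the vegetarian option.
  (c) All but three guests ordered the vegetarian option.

(a)

|A| = 17, |A ∩ B| = 3, |A ∖ B| = 14.
(a) requires |A ∩ B| < |A ∖ B|: true.
(b) requires |A ∩ B| ≥ |A ∖ B|: false.
(c) requires |A ∖ B| = 3: false.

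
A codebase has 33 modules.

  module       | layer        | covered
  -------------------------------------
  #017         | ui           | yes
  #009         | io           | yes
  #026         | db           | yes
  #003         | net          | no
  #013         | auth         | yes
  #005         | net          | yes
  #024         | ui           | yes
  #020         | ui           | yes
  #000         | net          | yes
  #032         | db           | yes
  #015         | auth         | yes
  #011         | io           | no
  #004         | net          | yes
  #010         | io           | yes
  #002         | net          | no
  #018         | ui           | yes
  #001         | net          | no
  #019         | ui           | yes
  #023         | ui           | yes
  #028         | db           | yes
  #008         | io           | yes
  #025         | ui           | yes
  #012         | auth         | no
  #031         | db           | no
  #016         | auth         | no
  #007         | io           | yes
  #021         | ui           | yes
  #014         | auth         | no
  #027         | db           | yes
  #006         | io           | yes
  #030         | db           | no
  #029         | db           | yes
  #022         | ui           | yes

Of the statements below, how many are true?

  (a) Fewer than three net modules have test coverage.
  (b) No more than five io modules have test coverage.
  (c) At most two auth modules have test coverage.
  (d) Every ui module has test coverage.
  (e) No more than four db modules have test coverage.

(a) net: |A| = 6, |A ∩ B| = 3; needs |A ∩ B| < 3 — false.
(b) io: |A| = 6, |A ∩ B| = 5; needs |A ∩ B| ≤ 5 — true.
(c) auth: |A| = 5, |A ∩ B| = 2; needs |A ∩ B| ≤ 2 — true.
(d) ui: |A| = 9, |A ∩ B| = 9; needs A ⊆ B, i.e. every element of A is in B (|A ∖ B| = 0) — true.
(e) db: |A| = 7, |A ∩ B| = 5; needs |A ∩ B| ≤ 4 — false.

3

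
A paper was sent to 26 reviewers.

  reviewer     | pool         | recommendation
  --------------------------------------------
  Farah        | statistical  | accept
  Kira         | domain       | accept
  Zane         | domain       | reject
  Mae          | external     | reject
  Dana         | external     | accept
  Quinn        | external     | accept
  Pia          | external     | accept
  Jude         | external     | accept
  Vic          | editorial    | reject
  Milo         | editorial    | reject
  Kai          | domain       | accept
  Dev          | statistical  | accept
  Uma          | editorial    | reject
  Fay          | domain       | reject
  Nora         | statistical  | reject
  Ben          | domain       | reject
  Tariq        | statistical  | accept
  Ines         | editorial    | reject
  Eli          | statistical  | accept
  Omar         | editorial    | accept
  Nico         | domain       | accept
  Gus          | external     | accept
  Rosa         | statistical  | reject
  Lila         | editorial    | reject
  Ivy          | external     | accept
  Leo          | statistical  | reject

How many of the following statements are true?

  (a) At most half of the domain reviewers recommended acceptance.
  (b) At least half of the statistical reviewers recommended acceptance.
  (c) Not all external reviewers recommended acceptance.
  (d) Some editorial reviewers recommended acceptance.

4

(a) domain: |A| = 6, |A ∩ B| = 3; needs |A ∩ B| ≤ |A ∖ B| — true.
(b) statistical: |A| = 7, |A ∩ B| = 4; needs |A ∩ B| ≥ |A ∖ B| — true.
(c) external: |A| = 7, |A ∩ B| = 6; needs A ⊄ B (|A ∖ B| ≥ 1) — true.
(d) editorial: |A| = 6, |A ∩ B| = 1; needs A ∩ B ≠ ∅ (|A ∩ B| ≥ 1) — true.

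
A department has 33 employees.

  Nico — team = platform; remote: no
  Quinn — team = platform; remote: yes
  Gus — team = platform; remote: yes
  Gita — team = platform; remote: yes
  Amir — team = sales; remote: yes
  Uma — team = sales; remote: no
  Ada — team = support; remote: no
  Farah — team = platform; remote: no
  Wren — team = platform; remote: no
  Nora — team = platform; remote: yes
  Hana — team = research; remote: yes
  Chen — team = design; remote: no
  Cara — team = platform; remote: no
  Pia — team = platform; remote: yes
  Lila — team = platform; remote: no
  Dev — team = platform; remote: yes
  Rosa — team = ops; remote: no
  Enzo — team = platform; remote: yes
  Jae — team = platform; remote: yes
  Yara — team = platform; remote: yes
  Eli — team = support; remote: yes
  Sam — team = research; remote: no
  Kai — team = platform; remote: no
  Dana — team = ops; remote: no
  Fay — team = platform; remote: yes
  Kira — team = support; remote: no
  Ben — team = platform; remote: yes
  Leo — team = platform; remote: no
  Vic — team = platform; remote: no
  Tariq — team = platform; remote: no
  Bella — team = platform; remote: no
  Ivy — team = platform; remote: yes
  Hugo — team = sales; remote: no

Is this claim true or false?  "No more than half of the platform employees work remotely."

False

'No more than half of the platform employees work remotely' holds iff |A ∩ B| ≤ |A ∖ B|.
|A| = 22, |A ∩ B| = 12, |A ∖ B| = 10.
12 > 10, so the statement is false.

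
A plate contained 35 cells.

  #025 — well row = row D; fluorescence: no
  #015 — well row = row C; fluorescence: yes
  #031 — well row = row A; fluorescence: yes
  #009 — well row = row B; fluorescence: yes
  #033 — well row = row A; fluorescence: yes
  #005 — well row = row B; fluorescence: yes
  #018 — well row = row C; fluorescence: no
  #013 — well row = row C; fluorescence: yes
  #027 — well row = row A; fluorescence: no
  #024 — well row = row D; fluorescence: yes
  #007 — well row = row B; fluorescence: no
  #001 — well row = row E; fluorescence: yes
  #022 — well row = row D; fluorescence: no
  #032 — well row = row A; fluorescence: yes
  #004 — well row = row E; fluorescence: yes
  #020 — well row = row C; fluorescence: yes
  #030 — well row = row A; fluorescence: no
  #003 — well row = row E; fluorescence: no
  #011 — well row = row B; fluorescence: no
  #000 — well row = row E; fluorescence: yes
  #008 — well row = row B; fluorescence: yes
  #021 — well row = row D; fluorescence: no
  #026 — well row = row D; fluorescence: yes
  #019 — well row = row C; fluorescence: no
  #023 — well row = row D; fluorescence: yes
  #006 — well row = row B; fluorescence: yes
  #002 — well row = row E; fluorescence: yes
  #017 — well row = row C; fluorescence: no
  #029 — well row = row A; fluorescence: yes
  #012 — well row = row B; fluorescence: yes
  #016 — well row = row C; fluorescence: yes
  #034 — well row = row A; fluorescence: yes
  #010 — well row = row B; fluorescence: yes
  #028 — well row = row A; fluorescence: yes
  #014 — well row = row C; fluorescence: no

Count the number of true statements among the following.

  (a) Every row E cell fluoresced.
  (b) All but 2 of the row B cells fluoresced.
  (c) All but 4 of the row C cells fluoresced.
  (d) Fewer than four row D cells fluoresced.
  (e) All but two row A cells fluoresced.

(a) row E: |A| = 5, |A ∩ B| = 4; needs A ⊆ B, i.e. every element of A is in B (|A ∖ B| = 0) — false.
(b) row B: |A| = 8, |A ∩ B| = 6; needs |A ∖ B| = 2 — true.
(c) row C: |A| = 8, |A ∩ B| = 4; needs |A ∖ B| = 4 — true.
(d) row D: |A| = 6, |A ∩ B| = 3; needs |A ∩ B| < 4 — true.
(e) row A: |A| = 8, |A ∩ B| = 6; needs |A ∖ B| = 2 — true.

4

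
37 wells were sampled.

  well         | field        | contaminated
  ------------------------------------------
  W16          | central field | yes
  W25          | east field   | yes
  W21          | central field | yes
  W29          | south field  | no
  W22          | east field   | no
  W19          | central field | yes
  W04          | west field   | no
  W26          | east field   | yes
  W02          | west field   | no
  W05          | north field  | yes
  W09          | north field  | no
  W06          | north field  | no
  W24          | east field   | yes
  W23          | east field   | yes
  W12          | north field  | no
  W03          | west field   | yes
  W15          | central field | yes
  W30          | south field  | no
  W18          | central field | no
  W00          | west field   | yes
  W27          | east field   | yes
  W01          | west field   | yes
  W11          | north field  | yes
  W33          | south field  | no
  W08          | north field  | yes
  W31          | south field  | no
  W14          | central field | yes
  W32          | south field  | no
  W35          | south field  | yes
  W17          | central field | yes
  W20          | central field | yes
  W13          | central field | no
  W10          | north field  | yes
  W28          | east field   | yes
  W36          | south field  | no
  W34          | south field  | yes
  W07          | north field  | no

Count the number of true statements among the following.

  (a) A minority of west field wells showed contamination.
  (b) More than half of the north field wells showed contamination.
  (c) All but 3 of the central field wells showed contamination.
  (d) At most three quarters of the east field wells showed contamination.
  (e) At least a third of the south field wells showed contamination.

(a) west field: |A| = 5, |A ∩ B| = 3; needs |A ∩ B| < |A ∖ B| — false.
(b) north field: |A| = 8, |A ∩ B| = 4; needs |A ∩ B| > |A ∖ B| — false.
(c) central field: |A| = 9, |A ∩ B| = 7; needs |A ∖ B| = 3 — false.
(d) east field: |A| = 7, |A ∩ B| = 6; needs |A ∩ B| / |A| ≤ 3/4 — false.
(e) south field: |A| = 8, |A ∩ B| = 2; needs |A ∩ B| / |A| ≥ 1/3 — false.

0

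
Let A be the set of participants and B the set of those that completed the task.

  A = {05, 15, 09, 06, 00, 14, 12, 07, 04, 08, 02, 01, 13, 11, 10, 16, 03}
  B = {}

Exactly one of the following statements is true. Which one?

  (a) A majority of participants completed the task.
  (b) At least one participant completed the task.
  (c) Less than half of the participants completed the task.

(c)

|A| = 17, |A ∩ B| = 0, |A ∖ B| = 17.
(a) requires |A ∩ B| > |A ∖ B|: false.
(b) requires A ∩ B ≠ ∅ (|A ∩ B| ≥ 1): false.
(c) requires |A ∩ B| < |A ∖ B|: true.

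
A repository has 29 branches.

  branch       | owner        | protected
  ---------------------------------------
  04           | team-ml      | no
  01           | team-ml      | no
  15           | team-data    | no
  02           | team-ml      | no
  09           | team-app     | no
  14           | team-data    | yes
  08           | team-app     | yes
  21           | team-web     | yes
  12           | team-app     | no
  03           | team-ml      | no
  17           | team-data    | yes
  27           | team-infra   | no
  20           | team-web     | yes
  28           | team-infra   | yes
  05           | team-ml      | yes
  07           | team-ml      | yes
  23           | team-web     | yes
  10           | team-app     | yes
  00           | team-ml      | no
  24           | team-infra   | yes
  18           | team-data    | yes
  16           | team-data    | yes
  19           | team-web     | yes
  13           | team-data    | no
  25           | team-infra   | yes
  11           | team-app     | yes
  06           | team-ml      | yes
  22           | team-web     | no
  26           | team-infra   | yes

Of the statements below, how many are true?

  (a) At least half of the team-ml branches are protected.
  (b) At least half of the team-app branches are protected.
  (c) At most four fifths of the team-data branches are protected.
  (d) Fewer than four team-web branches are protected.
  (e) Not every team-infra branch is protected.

3

(a) team-ml: |A| = 8, |A ∩ B| = 3; needs |A ∩ B| ≥ |A ∖ B| — false.
(b) team-app: |A| = 5, |A ∩ B| = 3; needs |A ∩ B| ≥ |A ∖ B| — true.
(c) team-data: |A| = 6, |A ∩ B| = 4; needs |A ∩ B| / |A| ≤ 4/5 — true.
(d) team-web: |A| = 5, |A ∩ B| = 4; needs |A ∩ B| < 4 — false.
(e) team-infra: |A| = 5, |A ∩ B| = 4; needs A ⊄ B (|A ∖ B| ≥ 1) — true.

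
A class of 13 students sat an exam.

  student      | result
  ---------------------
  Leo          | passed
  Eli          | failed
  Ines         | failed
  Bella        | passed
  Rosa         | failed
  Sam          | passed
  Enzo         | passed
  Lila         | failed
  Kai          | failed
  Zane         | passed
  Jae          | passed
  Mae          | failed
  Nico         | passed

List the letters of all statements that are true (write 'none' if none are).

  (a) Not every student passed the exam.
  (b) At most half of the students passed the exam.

(a)

|A| = 13, |A ∩ B| = 7, |A ∖ B| = 6.
(a) A ⊄ B (|A ∖ B| ≥ 1): holds.
(b) |A ∩ B| ≤ |A ∖ B|: fails.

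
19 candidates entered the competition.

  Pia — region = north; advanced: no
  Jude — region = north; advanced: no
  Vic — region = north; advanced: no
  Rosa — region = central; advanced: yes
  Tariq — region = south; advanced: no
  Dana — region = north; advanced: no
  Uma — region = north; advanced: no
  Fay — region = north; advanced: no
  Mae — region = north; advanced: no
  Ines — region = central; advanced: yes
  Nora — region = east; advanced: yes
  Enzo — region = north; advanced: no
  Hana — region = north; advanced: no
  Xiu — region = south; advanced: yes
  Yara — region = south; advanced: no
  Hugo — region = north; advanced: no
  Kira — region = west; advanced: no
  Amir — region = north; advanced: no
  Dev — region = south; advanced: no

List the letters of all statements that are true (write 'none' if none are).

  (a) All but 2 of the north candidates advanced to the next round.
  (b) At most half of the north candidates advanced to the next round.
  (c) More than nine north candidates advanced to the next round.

(b)

|A| = 11, |A ∩ B| = 0, |A ∖ B| = 11.
(a) |A ∖ B| = 2: fails.
(b) |A ∩ B| ≤ |A ∖ B|: holds.
(c) |A ∩ B| > 9: fails.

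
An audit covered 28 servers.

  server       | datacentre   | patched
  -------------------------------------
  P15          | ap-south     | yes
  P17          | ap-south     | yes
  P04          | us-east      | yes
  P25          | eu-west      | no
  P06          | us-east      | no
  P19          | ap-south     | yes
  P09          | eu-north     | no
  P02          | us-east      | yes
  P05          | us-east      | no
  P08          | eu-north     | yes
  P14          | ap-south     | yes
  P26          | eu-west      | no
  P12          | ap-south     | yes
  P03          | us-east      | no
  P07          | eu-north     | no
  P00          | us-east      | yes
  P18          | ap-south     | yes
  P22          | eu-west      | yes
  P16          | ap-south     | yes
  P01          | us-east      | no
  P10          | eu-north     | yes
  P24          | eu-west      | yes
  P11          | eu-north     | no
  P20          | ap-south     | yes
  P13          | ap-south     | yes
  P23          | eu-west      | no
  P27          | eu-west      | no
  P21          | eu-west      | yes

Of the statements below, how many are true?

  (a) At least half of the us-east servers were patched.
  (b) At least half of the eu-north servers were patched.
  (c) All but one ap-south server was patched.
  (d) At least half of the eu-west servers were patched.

(a) us-east: |A| = 7, |A ∩ B| = 3; needs |A ∩ B| ≥ |A ∖ B| — false.
(b) eu-north: |A| = 5, |A ∩ B| = 2; needs |A ∩ B| ≥ |A ∖ B| — false.
(c) ap-south: |A| = 9, |A ∩ B| = 9; needs |A ∖ B| = 1 — false.
(d) eu-west: |A| = 7, |A ∩ B| = 3; needs |A ∩ B| ≥ |A ∖ B| — false.

0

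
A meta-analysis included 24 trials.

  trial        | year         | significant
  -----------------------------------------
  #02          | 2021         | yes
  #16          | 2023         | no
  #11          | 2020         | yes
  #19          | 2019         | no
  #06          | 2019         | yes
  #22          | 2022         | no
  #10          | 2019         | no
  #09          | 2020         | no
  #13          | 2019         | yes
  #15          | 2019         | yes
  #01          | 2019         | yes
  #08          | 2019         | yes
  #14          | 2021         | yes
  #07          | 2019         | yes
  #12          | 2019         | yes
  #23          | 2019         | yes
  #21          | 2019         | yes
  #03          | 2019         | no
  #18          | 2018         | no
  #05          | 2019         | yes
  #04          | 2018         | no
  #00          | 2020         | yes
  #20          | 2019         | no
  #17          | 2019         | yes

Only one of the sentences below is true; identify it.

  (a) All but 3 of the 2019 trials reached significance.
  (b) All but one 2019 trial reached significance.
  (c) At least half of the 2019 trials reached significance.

|A| = 15, |A ∩ B| = 11, |A ∖ B| = 4.
(a) requires |A ∖ B| = 3: false.
(b) requires |A ∖ B| = 1: false.
(c) requires |A ∩ B| ≥ |A ∖ B|: true.

(c)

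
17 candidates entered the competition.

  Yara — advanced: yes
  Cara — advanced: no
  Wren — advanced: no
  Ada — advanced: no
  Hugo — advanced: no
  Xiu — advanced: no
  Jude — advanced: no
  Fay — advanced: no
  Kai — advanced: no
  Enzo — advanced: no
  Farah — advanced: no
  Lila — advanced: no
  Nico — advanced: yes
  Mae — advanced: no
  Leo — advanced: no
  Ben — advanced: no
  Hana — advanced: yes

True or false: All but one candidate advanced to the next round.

'All but one candidate advanced to the next round' holds iff |A ∖ B| = 1.
|A| = 17, |A ∩ B| = 3, |A ∖ B| = 14.
|A ∖ B| = 14, so the statement is false.

False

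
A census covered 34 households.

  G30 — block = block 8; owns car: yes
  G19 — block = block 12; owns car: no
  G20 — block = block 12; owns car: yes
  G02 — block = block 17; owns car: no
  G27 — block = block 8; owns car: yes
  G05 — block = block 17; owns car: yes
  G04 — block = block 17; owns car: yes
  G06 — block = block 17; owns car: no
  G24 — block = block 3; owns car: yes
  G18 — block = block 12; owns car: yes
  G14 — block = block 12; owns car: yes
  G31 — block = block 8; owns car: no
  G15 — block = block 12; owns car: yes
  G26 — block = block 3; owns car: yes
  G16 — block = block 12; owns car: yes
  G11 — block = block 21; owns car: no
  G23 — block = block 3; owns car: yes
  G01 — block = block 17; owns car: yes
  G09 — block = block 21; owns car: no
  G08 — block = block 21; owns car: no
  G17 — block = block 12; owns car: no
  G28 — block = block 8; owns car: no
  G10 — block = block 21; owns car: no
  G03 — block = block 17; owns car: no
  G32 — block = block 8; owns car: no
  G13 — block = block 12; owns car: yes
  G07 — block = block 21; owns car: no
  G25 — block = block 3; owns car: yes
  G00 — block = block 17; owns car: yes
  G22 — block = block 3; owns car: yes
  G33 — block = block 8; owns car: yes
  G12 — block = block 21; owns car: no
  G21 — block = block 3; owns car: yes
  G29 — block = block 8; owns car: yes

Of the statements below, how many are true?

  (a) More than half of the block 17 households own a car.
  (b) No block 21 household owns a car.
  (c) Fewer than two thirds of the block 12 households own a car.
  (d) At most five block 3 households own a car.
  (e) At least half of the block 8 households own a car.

3

(a) block 17: |A| = 7, |A ∩ B| = 4; needs |A ∩ B| > |A ∖ B| — true.
(b) block 21: |A| = 6, |A ∩ B| = 0; needs A ∩ B = ∅ (|A ∩ B| = 0) — true.
(c) block 12: |A| = 8, |A ∩ B| = 6; needs |A ∩ B| / |A| < 2/3 — false.
(d) block 3: |A| = 6, |A ∩ B| = 6; needs |A ∩ B| ≤ 5 — false.
(e) block 8: |A| = 7, |A ∩ B| = 4; needs |A ∩ B| ≥ |A ∖ B| — true.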